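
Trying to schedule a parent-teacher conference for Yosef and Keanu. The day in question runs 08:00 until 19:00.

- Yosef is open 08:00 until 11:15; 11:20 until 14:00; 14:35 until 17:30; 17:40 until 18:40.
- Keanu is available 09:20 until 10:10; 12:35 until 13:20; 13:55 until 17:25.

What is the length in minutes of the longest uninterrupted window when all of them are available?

Yosef ∩ Keanu: 09:20-10:10, 12:35-13:20, 13:55-14:00, 14:35-17:25.
The longest is 14:35-17:25 at 170 minutes.

170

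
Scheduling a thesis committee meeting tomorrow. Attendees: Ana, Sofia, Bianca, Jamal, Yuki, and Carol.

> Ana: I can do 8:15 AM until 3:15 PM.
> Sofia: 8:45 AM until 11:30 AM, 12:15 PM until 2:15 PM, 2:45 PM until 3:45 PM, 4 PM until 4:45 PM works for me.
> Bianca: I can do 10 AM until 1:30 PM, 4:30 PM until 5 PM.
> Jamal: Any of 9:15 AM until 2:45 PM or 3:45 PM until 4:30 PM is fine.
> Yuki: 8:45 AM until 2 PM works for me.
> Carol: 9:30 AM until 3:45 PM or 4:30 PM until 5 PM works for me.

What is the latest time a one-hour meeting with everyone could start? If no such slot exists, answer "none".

12:30

Ana ∩ Sofia: 08:45-11:30, 12:15-14:15, 14:45-15:15.
Ana ∩ Sofia ∩ Bianca: 10:00-11:30, 12:15-13:30.
Ana ∩ Sofia ∩ Bianca ∩ Jamal: 10:00-11:30, 12:15-13:30.
Ana ∩ Sofia ∩ Bianca ∩ Jamal ∩ Yuki: 10:00-11:30, 12:15-13:30.
Ana ∩ Sofia ∩ Bianca ∩ Jamal ∩ Yuki ∩ Carol: 10:00-11:30, 12:15-13:30.
The last common window of at least 60 minutes is 12:15-13:30; a 60-minute meeting can start as late as 12:30 and still end by 13:30.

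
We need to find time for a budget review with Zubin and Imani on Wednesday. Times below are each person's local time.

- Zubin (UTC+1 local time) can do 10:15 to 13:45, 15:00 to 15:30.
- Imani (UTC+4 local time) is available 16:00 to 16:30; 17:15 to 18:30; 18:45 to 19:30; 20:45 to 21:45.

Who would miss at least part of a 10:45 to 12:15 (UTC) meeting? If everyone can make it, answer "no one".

Zubin in UTC: 09:15-12:45, 14:00-14:30 (subtract 1h to convert from UTC+1).
Imani in UTC: 12:00-12:30, 13:15-14:30, 14:45-15:30, 16:45-17:45 (subtract 4h to convert from UTC+4).
Zubin: free for 10:45-12:15. Imani: not fully free for 10:45-12:15.

Imani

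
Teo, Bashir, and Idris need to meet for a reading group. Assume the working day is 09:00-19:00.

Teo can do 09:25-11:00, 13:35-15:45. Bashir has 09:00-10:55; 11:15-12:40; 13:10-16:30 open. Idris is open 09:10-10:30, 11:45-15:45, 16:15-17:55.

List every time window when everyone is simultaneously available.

Teo ∩ Bashir: 09:25-10:55, 13:35-15:45.
Teo ∩ Bashir ∩ Idris: 09:25-10:30, 13:35-15:45.
Those are the intersection windows.

09:25-10:30, 13:35-15:45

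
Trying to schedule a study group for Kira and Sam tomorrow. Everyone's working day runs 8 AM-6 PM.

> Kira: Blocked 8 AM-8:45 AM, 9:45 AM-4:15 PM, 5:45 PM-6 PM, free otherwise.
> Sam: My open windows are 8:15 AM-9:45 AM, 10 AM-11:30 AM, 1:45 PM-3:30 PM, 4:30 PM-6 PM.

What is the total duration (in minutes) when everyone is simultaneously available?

135

Kira free: 08:45-09:45, 16:15-17:45 (invert busy blocks within the working day).
Sam free: 08:15-09:45, 10:00-11:30, 13:45-15:30, 16:30-18:00.
Kira ∩ Sam: 08:45-09:45, 16:30-17:45.
Those are the intersection windows.
Summing the common windows: 60 + 75 = 135 minutes.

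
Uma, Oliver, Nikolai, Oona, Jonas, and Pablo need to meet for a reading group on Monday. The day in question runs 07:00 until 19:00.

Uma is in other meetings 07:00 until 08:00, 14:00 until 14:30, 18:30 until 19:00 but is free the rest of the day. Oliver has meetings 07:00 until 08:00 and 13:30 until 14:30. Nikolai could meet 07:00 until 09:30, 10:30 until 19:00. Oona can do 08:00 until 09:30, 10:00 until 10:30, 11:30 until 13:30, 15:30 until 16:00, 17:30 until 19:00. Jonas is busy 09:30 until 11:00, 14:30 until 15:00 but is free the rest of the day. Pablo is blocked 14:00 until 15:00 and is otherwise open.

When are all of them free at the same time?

Uma free: 08:00-14:00, 14:30-18:30 (invert busy blocks within the working day).
Oliver free: 08:00-13:30, 14:30-19:00 (invert busy blocks within the working day).
Nikolai free: 07:00-09:30, 10:30-19:00.
Oona free: 08:00-09:30, 10:00-10:30, 11:30-13:30, 15:30-16:00, 17:30-19:00.
Jonas free: 07:00-09:30, 11:00-14:30, 15:00-19:00 (invert busy blocks within the working day).
Pablo free: 07:00-14:00, 15:00-19:00 (invert busy blocks within the working day).
Uma ∩ Oliver: 08:00-13:30, 14:30-18:30.
Uma ∩ Oliver ∩ Nikolai: 08:00-09:30, 10:30-13:30, 14:30-18:30.
Uma ∩ Oliver ∩ Nikolai ∩ Oona: 08:00-09:30, 11:30-13:30, 15:30-16:00, 17:30-18:30.
Uma ∩ Oliver ∩ Nikolai ∩ Oona ∩ Jonas: 08:00-09:30, 11:30-13:30, 15:30-16:00, 17:30-18:30.
Uma ∩ Oliver ∩ Nikolai ∩ Oona ∩ Jonas ∩ Pablo: 08:00-09:30, 11:30-13:30, 15:30-16:00, 17:30-18:30.
So the common availability across everyone is 08:00-09:30, 11:30-13:30, 15:30-16:00, 17:30-18:30.

08:00-09:30, 11:30-13:30, 15:30-16:00, 17:30-18:30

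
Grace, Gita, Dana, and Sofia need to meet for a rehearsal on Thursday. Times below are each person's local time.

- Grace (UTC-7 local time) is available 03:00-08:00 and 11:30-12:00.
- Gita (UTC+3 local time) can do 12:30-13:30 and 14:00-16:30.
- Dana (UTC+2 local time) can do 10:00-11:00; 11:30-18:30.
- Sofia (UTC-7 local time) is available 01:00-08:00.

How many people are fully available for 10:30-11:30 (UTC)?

Grace in UTC: 10:00-15:00, 18:30-19:00 (add 7h to convert from UTC-7).
Gita in UTC: 09:30-10:30, 11:00-13:30 (subtract 3h to convert from UTC+3).
Dana in UTC: 08:00-09:00, 09:30-16:30 (subtract 2h to convert from UTC+2).
Sofia in UTC: 08:00-15:00 (add 7h to convert from UTC-7).
Grace, Dana, and Sofia can make the full 10:30-11:30 slot — that's 3.

3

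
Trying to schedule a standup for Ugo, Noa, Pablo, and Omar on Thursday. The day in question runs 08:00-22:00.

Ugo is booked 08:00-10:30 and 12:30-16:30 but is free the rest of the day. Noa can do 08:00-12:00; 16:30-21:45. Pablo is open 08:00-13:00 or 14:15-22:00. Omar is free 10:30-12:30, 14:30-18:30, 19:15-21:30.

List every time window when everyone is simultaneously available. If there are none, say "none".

Ugo free: 10:30-12:30, 16:30-22:00 (invert busy blocks within the working day).
Noa free: 08:00-12:00, 16:30-21:45.
Pablo free: 08:00-13:00, 14:15-22:00.
Omar free: 10:30-12:30, 14:30-18:30, 19:15-21:30.
Ugo ∩ Noa: 10:30-12:00, 16:30-21:45.
Ugo ∩ Noa ∩ Pablo: 10:30-12:00, 16:30-21:45.
Ugo ∩ Noa ∩ Pablo ∩ Omar: 10:30-12:00, 16:30-18:30, 19:15-21:30.
So the common availability across everyone is 10:30-12:00, 16:30-18:30, 19:15-21:30.

10:30-12:00, 16:30-18:30, 19:15-21:30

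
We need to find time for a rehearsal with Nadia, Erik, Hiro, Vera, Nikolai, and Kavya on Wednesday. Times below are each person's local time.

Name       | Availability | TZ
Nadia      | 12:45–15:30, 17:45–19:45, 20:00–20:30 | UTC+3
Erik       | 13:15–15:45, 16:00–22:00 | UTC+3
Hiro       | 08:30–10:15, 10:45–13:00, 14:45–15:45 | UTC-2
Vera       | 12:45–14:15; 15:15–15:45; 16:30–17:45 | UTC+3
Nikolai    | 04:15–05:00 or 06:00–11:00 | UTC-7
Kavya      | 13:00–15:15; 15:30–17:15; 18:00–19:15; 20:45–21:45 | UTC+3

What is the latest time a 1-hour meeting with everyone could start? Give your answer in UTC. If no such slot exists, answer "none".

Nadia in UTC: 09:45-12:30, 14:45-16:45, 17:00-17:30 (subtract 3h to convert from UTC+3).
Erik in UTC: 10:15-12:45, 13:00-19:00 (subtract 3h to convert from UTC+3).
Hiro in UTC: 10:30-12:15, 12:45-15:00, 16:45-17:45 (add 2h to convert from UTC-2).
Vera in UTC: 09:45-11:15, 12:15-12:45, 13:30-14:45 (subtract 3h to convert from UTC+3).
Nikolai in UTC: 11:15-12:00, 13:00-18:00 (add 7h to convert from UTC-7).
Kavya in UTC: 10:00-12:15, 12:30-14:15, 15:00-16:15, 17:45-18:45 (subtract 3h to convert from UTC+3).
Nadia ∩ Erik: 10:15-12:30, 14:45-16:45, 17:00-17:30.
Nadia ∩ Erik ∩ Hiro: 10:30-12:15, 14:45-15:00, 17:00-17:30.
Nadia ∩ Erik ∩ Hiro ∩ Vera: 10:30-11:15.
Nadia ∩ Erik ∩ Hiro ∩ Vera ∩ Nikolai: ∅.
Nadia ∩ Erik ∩ Hiro ∩ Vera ∩ Nikolai ∩ Kavya: ∅.
There is no time when everyone is free.
No common window is at least 60 minutes long.

none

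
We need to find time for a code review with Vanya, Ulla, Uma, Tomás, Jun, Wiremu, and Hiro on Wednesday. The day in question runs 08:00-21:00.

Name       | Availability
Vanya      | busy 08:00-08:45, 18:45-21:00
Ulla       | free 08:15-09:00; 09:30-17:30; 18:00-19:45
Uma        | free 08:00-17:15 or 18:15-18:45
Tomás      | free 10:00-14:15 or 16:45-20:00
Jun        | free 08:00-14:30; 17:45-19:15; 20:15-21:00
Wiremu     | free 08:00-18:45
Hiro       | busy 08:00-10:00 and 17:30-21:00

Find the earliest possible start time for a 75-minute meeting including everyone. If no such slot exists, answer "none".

10:00

Vanya free: 08:45-18:45 (invert busy blocks within the working day).
Ulla free: 08:15-09:00, 09:30-17:30, 18:00-19:45.
Uma free: 08:00-17:15, 18:15-18:45.
Tomás free: 10:00-14:15, 16:45-20:00.
Jun free: 08:00-14:30, 17:45-19:15, 20:15-21:00.
Wiremu free: 08:00-18:45.
Hiro free: 10:00-17:30 (invert busy blocks within the working day).
Vanya ∩ Ulla: 08:45-09:00, 09:30-17:30, 18:00-18:45.
Vanya ∩ Ulla ∩ Uma: 08:45-09:00, 09:30-17:15, 18:15-18:45.
Vanya ∩ Ulla ∩ Uma ∩ Tomás: 10:00-14:15, 16:45-17:15, 18:15-18:45.
Vanya ∩ Ulla ∩ Uma ∩ Tomás ∩ Jun: 10:00-14:15, 18:15-18:45.
Vanya ∩ Ulla ∩ Uma ∩ Tomás ∩ Jun ∩ Wiremu: 10:00-14:15, 18:15-18:45.
Vanya ∩ Ulla ∩ Uma ∩ Tomás ∩ Jun ∩ Wiremu ∩ Hiro: 10:00-14:15.
Those are the intersection windows.
The first common window of at least 75 minutes is 10:00-14:15, so the earliest start is 10:00.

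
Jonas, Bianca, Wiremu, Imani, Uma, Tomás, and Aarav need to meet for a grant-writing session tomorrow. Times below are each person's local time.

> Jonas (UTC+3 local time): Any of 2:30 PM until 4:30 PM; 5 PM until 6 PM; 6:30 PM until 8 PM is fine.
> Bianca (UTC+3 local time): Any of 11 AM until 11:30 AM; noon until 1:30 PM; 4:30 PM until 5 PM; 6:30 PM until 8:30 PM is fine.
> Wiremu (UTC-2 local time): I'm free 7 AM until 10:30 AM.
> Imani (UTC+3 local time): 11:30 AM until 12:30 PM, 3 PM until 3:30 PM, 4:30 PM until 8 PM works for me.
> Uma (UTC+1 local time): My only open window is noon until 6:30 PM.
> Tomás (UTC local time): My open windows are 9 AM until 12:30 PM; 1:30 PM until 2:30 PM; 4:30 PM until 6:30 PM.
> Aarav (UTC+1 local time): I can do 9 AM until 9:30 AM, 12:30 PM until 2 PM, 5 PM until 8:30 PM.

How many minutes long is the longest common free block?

Jonas in UTC: 11:30-13:30, 14:00-15:00, 15:30-17:00 (subtract 3h to convert from UTC+3).
Bianca in UTC: 08:00-08:30, 09:00-10:30, 13:30-14:00, 15:30-17:30 (subtract 3h to convert from UTC+3).
Wiremu in UTC: 09:00-12:30 (add 2h to convert from UTC-2).
Imani in UTC: 08:30-09:30, 12:00-12:30, 13:30-17:00 (subtract 3h to convert from UTC+3).
Uma in UTC: 11:00-17:30 (subtract 1h to convert from UTC+1).
Tomás in UTC: 09:00-12:30, 13:30-14:30, 16:30-18:30.
Aarav in UTC: 08:00-08:30, 11:30-13:00, 16:00-19:30 (subtract 1h to convert from UTC+1).
Jonas ∩ Bianca: 15:30-17:00.
Jonas ∩ Bianca ∩ Wiremu: ∅.
Jonas ∩ Bianca ∩ Wiremu ∩ Imani: ∅.
Jonas ∩ Bianca ∩ Wiremu ∩ Imani ∩ Uma: ∅.
Jonas ∩ Bianca ∩ Wiremu ∩ Imani ∩ Uma ∩ Tomás: ∅.
Jonas ∩ Bianca ∩ Wiremu ∩ Imani ∩ Uma ∩ Tomás ∩ Aarav: ∅.
There is no time when everyone is free.
No common window exists, so the longest block is 0 minutes.

0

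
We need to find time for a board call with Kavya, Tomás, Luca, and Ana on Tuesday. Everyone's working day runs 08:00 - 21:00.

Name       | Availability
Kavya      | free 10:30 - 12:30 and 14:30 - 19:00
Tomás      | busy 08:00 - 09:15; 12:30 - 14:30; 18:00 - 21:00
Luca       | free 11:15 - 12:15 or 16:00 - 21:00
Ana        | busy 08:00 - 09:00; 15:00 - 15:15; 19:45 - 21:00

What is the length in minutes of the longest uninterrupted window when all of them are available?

Kavya free: 10:30-12:30, 14:30-19:00.
Tomás free: 09:15-12:30, 14:30-18:00 (invert busy blocks within the working day).
Luca free: 11:15-12:15, 16:00-21:00.
Ana free: 09:00-15:00, 15:15-19:45 (invert busy blocks within the working day).
Kavya ∩ Tomás: 10:30-12:30, 14:30-18:00.
Kavya ∩ Tomás ∩ Luca: 11:15-12:15, 16:00-18:00.
Kavya ∩ Tomás ∩ Luca ∩ Ana: 11:15-12:15, 16:00-18:00.
The longest is 16:00-18:00 at 120 minutes.

120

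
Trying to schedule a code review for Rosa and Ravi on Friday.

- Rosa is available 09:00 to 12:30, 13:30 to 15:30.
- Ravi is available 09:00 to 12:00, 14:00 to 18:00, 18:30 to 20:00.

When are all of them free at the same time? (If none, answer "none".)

Rosa ∩ Ravi: 09:00-12:00, 14:00-15:30.
So the common availability across everyone is 09:00-12:00, 14:00-15:30.

09:00-12:00, 14:00-15:30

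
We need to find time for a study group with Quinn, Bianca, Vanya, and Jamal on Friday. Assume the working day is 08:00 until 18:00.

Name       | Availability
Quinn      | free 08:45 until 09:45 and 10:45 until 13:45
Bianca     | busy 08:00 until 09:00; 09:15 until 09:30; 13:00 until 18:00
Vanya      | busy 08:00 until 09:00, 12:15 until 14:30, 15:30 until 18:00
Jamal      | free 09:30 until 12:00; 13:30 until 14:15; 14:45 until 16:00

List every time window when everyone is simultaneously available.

09:30-09:45, 10:45-12:00

Quinn free: 08:45-09:45, 10:45-13:45.
Bianca free: 09:00-09:15, 09:30-13:00 (invert busy blocks within the working day).
Vanya free: 09:00-12:15, 14:30-15:30 (invert busy blocks within the working day).
Jamal free: 09:30-12:00, 13:30-14:15, 14:45-16:00.
Quinn ∩ Bianca: 09:00-09:15, 09:30-09:45, 10:45-13:00.
Quinn ∩ Bianca ∩ Vanya: 09:00-09:15, 09:30-09:45, 10:45-12:15.
Quinn ∩ Bianca ∩ Vanya ∩ Jamal: 09:30-09:45, 10:45-12:00.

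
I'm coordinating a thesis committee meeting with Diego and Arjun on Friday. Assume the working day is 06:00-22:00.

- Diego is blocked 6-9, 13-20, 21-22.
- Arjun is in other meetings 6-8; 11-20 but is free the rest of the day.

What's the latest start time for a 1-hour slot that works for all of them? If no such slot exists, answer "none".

Diego free: 09:00-13:00, 20:00-21:00 (invert busy blocks within the working day).
Arjun free: 08:00-11:00, 20:00-22:00 (invert busy blocks within the working day).
Diego ∩ Arjun: 09:00-11:00, 20:00-21:00.
Those are the intersection windows.
The last common window of at least 60 minutes is 20:00-21:00; a 60-minute meeting can start as late as 20:00 and still end by 21:00.

20:00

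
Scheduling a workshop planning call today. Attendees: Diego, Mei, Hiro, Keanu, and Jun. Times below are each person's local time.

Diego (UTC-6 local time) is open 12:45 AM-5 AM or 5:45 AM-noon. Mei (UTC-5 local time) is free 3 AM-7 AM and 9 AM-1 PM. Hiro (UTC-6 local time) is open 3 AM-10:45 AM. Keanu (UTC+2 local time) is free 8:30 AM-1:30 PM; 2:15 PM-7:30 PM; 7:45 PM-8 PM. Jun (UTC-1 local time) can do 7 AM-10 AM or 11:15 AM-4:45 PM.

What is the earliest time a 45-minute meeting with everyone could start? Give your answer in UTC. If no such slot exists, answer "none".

09:00

Diego in UTC: 06:45-11:00, 11:45-18:00 (add 6h to convert from UTC-6).
Mei in UTC: 08:00-12:00, 14:00-18:00 (add 5h to convert from UTC-5).
Hiro in UTC: 09:00-16:45 (add 6h to convert from UTC-6).
Keanu in UTC: 06:30-11:30, 12:15-17:30, 17:45-18:00 (subtract 2h to convert from UTC+2).
Jun in UTC: 08:00-11:00, 12:15-17:45 (add 1h to convert from UTC-1).
Diego ∩ Mei: 08:00-11:00, 11:45-12:00, 14:00-18:00.
Diego ∩ Mei ∩ Hiro: 09:00-11:00, 11:45-12:00, 14:00-16:45.
Diego ∩ Mei ∩ Hiro ∩ Keanu: 09:00-11:00, 14:00-16:45.
Diego ∩ Mei ∩ Hiro ∩ Keanu ∩ Jun: 09:00-11:00, 14:00-16:45.
The first common window of at least 45 minutes is 09:00-11:00, so the earliest start is 09:00.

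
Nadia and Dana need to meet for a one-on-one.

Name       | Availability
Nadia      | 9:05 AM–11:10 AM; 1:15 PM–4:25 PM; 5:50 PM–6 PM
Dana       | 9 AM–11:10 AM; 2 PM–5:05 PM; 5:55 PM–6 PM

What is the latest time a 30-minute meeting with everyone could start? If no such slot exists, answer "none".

Nadia ∩ Dana: 09:05-11:10, 14:00-16:25, 17:55-18:00.
The last common window of at least 30 minutes is 14:00-16:25; a 30-minute meeting can start as late as 15:55 and still end by 16:25.

15:55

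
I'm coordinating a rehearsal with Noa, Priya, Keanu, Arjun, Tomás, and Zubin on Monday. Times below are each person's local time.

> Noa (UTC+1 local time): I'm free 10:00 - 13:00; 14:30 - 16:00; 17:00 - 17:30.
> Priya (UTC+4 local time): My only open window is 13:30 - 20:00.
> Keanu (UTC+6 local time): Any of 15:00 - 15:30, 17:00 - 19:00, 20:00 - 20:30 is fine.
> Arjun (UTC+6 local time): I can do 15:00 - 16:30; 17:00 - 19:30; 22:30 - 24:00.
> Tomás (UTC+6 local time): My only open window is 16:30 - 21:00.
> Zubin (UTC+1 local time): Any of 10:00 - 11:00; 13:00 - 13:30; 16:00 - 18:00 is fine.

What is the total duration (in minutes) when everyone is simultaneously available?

0

Noa in UTC: 09:00-12:00, 13:30-15:00, 16:00-16:30 (subtract 1h to convert from UTC+1).
Priya in UTC: 09:30-16:00 (subtract 4h to convert from UTC+4).
Keanu in UTC: 09:00-09:30, 11:00-13:00, 14:00-14:30 (subtract 6h to convert from UTC+6).
Arjun in UTC: 09:00-10:30, 11:00-13:30, 16:30-18:00 (subtract 6h to convert from UTC+6).
Tomás in UTC: 10:30-15:00 (subtract 6h to convert from UTC+6).
Zubin in UTC: 09:00-10:00, 12:00-12:30, 15:00-17:00 (subtract 1h to convert from UTC+1).
Noa ∩ Priya: 09:30-12:00, 13:30-15:00.
Noa ∩ Priya ∩ Keanu: 11:00-12:00, 14:00-14:30.
Noa ∩ Priya ∩ Keanu ∩ Arjun: 11:00-12:00.
Noa ∩ Priya ∩ Keanu ∩ Arjun ∩ Tomás: 11:00-12:00.
Noa ∩ Priya ∩ Keanu ∩ Arjun ∩ Tomás ∩ Zubin: ∅.
There is no time when everyone is free.
There is no common window, so the total is 0 minutes.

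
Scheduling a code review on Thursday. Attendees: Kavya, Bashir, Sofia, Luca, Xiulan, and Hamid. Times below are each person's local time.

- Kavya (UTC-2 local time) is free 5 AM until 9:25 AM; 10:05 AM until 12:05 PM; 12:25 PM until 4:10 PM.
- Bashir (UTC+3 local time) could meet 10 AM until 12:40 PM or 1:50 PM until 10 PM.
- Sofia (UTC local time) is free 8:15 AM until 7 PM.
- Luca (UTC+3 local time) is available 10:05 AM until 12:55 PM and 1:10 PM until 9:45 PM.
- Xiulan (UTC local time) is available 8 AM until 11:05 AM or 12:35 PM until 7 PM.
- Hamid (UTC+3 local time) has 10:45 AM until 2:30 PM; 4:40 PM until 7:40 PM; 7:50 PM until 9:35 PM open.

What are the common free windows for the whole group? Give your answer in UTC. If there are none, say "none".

08:15-09:40, 10:50-11:05, 13:40-14:05, 14:25-16:40, 16:50-18:10

Kavya in UTC: 07:00-11:25, 12:05-14:05, 14:25-18:10 (add 2h to convert from UTC-2).
Bashir in UTC: 07:00-09:40, 10:50-19:00 (subtract 3h to convert from UTC+3).
Sofia in UTC: 08:15-19:00.
Luca in UTC: 07:05-09:55, 10:10-18:45 (subtract 3h to convert from UTC+3).
Xiulan in UTC: 08:00-11:05, 12:35-19:00.
Hamid in UTC: 07:45-11:30, 13:40-16:40, 16:50-18:35 (subtract 3h to convert from UTC+3).
Kavya ∩ Bashir: 07:00-09:40, 10:50-11:25, 12:05-14:05, 14:25-18:10.
Kavya ∩ Bashir ∩ Sofia: 08:15-09:40, 10:50-11:25, 12:05-14:05, 14:25-18:10.
Kavya ∩ Bashir ∩ Sofia ∩ Luca: 08:15-09:40, 10:50-11:25, 12:05-14:05, 14:25-18:10.
Kavya ∩ Bashir ∩ Sofia ∩ Luca ∩ Xiulan: 08:15-09:40, 10:50-11:05, 12:35-14:05, 14:25-18:10.
Kavya ∩ Bashir ∩ Sofia ∩ Luca ∩ Xiulan ∩ Hamid: 08:15-09:40, 10:50-11:05, 13:40-14:05, 14:25-16:40, 16:50-18:10.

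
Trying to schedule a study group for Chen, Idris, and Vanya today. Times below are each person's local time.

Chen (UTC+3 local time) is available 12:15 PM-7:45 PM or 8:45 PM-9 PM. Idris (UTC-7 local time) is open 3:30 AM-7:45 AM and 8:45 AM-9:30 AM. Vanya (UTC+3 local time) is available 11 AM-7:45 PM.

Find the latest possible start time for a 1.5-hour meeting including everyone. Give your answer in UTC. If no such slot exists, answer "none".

13:15

Chen in UTC: 09:15-16:45, 17:45-18:00 (subtract 3h to convert from UTC+3).
Idris in UTC: 10:30-14:45, 15:45-16:30 (add 7h to convert from UTC-7).
Vanya in UTC: 08:00-16:45 (subtract 3h to convert from UTC+3).
Chen ∩ Idris: 10:30-14:45, 15:45-16:30.
Chen ∩ Idris ∩ Vanya: 10:30-14:45, 15:45-16:30.
The last common window of at least 90 minutes is 10:30-14:45; a 90-minute meeting can start as late as 13:15 and still end by 14:45.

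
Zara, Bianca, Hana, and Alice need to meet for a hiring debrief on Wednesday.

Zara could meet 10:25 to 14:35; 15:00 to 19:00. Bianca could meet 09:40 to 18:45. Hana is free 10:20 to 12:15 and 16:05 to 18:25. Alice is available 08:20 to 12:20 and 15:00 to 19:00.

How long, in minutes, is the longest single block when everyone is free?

140

Zara ∩ Bianca: 10:25-14:35, 15:00-18:45.
Zara ∩ Bianca ∩ Hana: 10:25-12:15, 16:05-18:25.
Zara ∩ Bianca ∩ Hana ∩ Alice: 10:25-12:15, 16:05-18:25.
The longest is 16:05-18:25 at 140 minutes.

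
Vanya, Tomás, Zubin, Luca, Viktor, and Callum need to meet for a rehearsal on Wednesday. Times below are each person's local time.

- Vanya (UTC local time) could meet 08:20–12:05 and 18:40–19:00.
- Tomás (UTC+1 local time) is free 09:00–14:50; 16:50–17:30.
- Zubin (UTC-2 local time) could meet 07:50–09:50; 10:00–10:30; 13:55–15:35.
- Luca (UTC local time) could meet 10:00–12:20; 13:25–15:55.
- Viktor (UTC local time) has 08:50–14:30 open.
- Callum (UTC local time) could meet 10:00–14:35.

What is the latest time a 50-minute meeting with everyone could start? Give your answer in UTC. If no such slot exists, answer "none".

11:00

Vanya in UTC: 08:20-12:05, 18:40-19:00.
Tomás in UTC: 08:00-13:50, 15:50-16:30 (subtract 1h to convert from UTC+1).
Zubin in UTC: 09:50-11:50, 12:00-12:30, 15:55-17:35 (add 2h to convert from UTC-2).
Luca in UTC: 10:00-12:20, 13:25-15:55.
Viktor in UTC: 08:50-14:30.
Callum in UTC: 10:00-14:35.
Vanya ∩ Tomás: 08:20-12:05.
Vanya ∩ Tomás ∩ Zubin: 09:50-11:50, 12:00-12:05.
Vanya ∩ Tomás ∩ Zubin ∩ Luca: 10:00-11:50, 12:00-12:05.
Vanya ∩ Tomás ∩ Zubin ∩ Luca ∩ Viktor: 10:00-11:50, 12:00-12:05.
Vanya ∩ Tomás ∩ Zubin ∩ Luca ∩ Viktor ∩ Callum: 10:00-11:50, 12:00-12:05.
The last common window of at least 50 minutes is 10:00-11:50; a 50-minute meeting can start as late as 11:00 and still end by 11:50.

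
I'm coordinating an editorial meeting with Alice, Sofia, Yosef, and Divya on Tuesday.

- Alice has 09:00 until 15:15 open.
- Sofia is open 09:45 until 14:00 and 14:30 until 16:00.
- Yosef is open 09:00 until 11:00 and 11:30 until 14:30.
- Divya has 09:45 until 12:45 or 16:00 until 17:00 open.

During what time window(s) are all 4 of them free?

09:45-11:00, 11:30-12:45

Alice ∩ Sofia: 09:45-14:00, 14:30-15:15.
Alice ∩ Sofia ∩ Yosef: 09:45-11:00, 11:30-14:00.
Alice ∩ Sofia ∩ Yosef ∩ Divya: 09:45-11:00, 11:30-12:45.
So the common availability across everyone is 09:45-11:00, 11:30-12:45.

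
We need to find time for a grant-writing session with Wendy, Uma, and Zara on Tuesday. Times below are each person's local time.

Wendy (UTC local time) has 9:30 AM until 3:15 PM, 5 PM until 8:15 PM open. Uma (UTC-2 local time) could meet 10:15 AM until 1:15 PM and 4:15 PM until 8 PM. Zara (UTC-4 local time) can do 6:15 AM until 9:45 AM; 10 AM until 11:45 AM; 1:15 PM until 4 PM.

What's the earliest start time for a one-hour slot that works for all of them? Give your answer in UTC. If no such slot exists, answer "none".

12:15

Wendy in UTC: 09:30-15:15, 17:00-20:15.
Uma in UTC: 12:15-15:15, 18:15-22:00 (add 2h to convert from UTC-2).
Zara in UTC: 10:15-13:45, 14:00-15:45, 17:15-20:00 (add 4h to convert from UTC-4).
Wendy ∩ Uma: 12:15-15:15, 18:15-20:15.
Wendy ∩ Uma ∩ Zara: 12:15-13:45, 14:00-15:15, 18:15-20:00.
The first common window of at least 60 minutes is 12:15-13:45, so the earliest start is 12:15.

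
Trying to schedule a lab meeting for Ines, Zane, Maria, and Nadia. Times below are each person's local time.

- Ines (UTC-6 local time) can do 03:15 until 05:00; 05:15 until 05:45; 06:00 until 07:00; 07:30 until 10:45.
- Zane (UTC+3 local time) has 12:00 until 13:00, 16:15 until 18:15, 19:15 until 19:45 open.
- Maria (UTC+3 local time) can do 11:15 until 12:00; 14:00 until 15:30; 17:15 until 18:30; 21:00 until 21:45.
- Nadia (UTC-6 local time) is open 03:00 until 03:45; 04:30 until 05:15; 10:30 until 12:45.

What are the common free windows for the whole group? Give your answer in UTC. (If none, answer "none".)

none

Ines in UTC: 09:15-11:00, 11:15-11:45, 12:00-13:00, 13:30-16:45 (add 6h to convert from UTC-6).
Zane in UTC: 09:00-10:00, 13:15-15:15, 16:15-16:45 (subtract 3h to convert from UTC+3).
Maria in UTC: 08:15-09:00, 11:00-12:30, 14:15-15:30, 18:00-18:45 (subtract 3h to convert from UTC+3).
Nadia in UTC: 09:00-09:45, 10:30-11:15, 16:30-18:45 (add 6h to convert from UTC-6).
Ines ∩ Zane: 09:15-10:00, 13:30-15:15, 16:15-16:45.
Ines ∩ Zane ∩ Maria: 14:15-15:15.
Ines ∩ Zane ∩ Maria ∩ Nadia: ∅.
There is no time when everyone is free.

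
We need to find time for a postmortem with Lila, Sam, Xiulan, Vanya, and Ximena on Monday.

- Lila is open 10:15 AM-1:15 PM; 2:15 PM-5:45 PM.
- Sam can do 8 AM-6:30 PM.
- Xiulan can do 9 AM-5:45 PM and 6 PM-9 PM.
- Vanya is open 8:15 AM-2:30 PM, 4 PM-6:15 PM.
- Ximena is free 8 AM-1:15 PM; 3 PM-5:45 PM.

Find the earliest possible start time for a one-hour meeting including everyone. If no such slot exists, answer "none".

Lila ∩ Sam: 10:15-13:15, 14:15-17:45.
Lila ∩ Sam ∩ Xiulan: 10:15-13:15, 14:15-17:45.
Lila ∩ Sam ∩ Xiulan ∩ Vanya: 10:15-13:15, 14:15-14:30, 16:00-17:45.
Lila ∩ Sam ∩ Xiulan ∩ Vanya ∩ Ximena: 10:15-13:15, 16:00-17:45.
Those are the intersection windows.
The first common window of at least 60 minutes is 10:15-13:15, so the earliest start is 10:15.

10:15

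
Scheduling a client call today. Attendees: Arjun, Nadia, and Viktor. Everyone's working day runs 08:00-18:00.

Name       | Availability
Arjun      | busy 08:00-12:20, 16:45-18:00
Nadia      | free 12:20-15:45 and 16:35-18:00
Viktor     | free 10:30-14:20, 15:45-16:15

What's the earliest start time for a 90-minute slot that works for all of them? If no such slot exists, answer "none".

12:20

Arjun free: 12:20-16:45 (invert busy blocks within the working day).
Nadia free: 12:20-15:45, 16:35-18:00.
Viktor free: 10:30-14:20, 15:45-16:15.
Arjun ∩ Nadia: 12:20-15:45, 16:35-16:45.
Arjun ∩ Nadia ∩ Viktor: 12:20-14:20.
Those are the intersection windows.
The first common window of at least 90 minutes is 12:20-14:20, so the earliest start is 12:20.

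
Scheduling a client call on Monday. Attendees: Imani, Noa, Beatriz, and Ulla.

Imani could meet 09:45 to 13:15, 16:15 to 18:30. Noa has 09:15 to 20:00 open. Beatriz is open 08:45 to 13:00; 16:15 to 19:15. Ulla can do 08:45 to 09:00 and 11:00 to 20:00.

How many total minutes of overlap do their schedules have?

Imani ∩ Noa: 09:45-13:15, 16:15-18:30.
Imani ∩ Noa ∩ Beatriz: 09:45-13:00, 16:15-18:30.
Imani ∩ Noa ∩ Beatriz ∩ Ulla: 11:00-13:00, 16:15-18:30.
Summing the common windows: 120 + 135 = 255 minutes.

255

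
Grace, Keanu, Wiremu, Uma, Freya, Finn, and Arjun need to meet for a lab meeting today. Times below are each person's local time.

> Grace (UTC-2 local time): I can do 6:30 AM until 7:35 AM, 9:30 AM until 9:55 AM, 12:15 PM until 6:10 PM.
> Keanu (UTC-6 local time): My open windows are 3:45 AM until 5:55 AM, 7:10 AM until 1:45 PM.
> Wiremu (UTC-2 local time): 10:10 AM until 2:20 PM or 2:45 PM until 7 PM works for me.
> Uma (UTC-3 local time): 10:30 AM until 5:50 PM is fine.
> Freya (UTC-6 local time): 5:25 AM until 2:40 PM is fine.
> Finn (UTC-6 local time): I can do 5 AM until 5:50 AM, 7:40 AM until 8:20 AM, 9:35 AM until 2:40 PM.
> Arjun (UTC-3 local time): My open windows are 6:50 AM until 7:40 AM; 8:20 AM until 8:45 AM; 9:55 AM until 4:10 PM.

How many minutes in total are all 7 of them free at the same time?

195

Grace in UTC: 08:30-09:35, 11:30-11:55, 14:15-20:10 (add 2h to convert from UTC-2).
Keanu in UTC: 09:45-11:55, 13:10-19:45 (add 6h to convert from UTC-6).
Wiremu in UTC: 12:10-16:20, 16:45-21:00 (add 2h to convert from UTC-2).
Uma in UTC: 13:30-20:50 (add 3h to convert from UTC-3).
Freya in UTC: 11:25-20:40 (add 6h to convert from UTC-6).
Finn in UTC: 11:00-11:50, 13:40-14:20, 15:35-20:40 (add 6h to convert from UTC-6).
Arjun in UTC: 09:50-10:40, 11:20-11:45, 12:55-19:10 (add 3h to convert from UTC-3).
Grace ∩ Keanu: 11:30-11:55, 14:15-19:45.
Grace ∩ Keanu ∩ Wiremu: 14:15-16:20, 16:45-19:45.
Grace ∩ Keanu ∩ Wiremu ∩ Uma: 14:15-16:20, 16:45-19:45.
Grace ∩ Keanu ∩ Wiremu ∩ Uma ∩ Freya: 14:15-16:20, 16:45-19:45.
Grace ∩ Keanu ∩ Wiremu ∩ Uma ∩ Freya ∩ Finn: 14:15-14:20, 15:35-16:20, 16:45-19:45.
Grace ∩ Keanu ∩ Wiremu ∩ Uma ∩ Freya ∩ Finn ∩ Arjun: 14:15-14:20, 15:35-16:20, 16:45-19:10.
So the common availability across everyone is 14:15-14:20, 15:35-16:20, 16:45-19:10.
Summing the common windows: 5 + 45 + 145 = 195 minutes.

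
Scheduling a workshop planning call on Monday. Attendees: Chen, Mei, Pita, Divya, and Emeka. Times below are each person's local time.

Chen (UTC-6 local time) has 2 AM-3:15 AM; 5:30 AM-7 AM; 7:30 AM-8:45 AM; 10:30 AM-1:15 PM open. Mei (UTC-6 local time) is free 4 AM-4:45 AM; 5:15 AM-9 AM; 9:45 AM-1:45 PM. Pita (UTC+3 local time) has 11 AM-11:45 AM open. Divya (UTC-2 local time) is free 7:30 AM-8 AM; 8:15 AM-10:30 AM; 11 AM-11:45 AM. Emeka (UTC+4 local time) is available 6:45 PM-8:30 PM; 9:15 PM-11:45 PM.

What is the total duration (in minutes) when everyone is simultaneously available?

0

Chen in UTC: 08:00-09:15, 11:30-13:00, 13:30-14:45, 16:30-19:15 (add 6h to convert from UTC-6).
Mei in UTC: 10:00-10:45, 11:15-15:00, 15:45-19:45 (add 6h to convert from UTC-6).
Pita in UTC: 08:00-08:45 (subtract 3h to convert from UTC+3).
Divya in UTC: 09:30-10:00, 10:15-12:30, 13:00-13:45 (add 2h to convert from UTC-2).
Emeka in UTC: 14:45-16:30, 17:15-19:45 (subtract 4h to convert from UTC+4).
Chen ∩ Mei: 11:30-13:00, 13:30-14:45, 16:30-19:15.
Chen ∩ Mei ∩ Pita: ∅.
Chen ∩ Mei ∩ Pita ∩ Divya: ∅.
Chen ∩ Mei ∩ Pita ∩ Divya ∩ Emeka: ∅.
There is no time when everyone is free.
There is no common window, so the total is 0 minutes.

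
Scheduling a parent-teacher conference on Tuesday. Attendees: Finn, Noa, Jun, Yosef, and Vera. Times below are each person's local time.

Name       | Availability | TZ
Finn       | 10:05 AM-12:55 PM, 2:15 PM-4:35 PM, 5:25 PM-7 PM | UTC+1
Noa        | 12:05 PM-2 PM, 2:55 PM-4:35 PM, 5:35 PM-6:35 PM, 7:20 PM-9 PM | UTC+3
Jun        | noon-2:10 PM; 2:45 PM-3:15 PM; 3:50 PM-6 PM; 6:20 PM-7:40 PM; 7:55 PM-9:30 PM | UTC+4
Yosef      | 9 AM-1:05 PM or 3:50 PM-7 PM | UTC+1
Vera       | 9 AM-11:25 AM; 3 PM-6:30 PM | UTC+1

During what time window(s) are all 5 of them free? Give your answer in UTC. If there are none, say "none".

Finn in UTC: 09:05-11:55, 13:15-15:35, 16:25-18:00 (subtract 1h to convert from UTC+1).
Noa in UTC: 09:05-11:00, 11:55-13:35, 14:35-15:35, 16:20-18:00 (subtract 3h to convert from UTC+3).
Jun in UTC: 08:00-10:10, 10:45-11:15, 11:50-14:00, 14:20-15:40, 15:55-17:30 (subtract 4h to convert from UTC+4).
Yosef in UTC: 08:00-12:05, 14:50-18:00 (subtract 1h to convert from UTC+1).
Vera in UTC: 08:00-10:25, 14:00-17:30 (subtract 1h to convert from UTC+1).
Finn ∩ Noa: 09:05-11:00, 13:15-13:35, 14:35-15:35, 16:25-18:00.
Finn ∩ Noa ∩ Jun: 09:05-10:10, 10:45-11:00, 13:15-13:35, 14:35-15:35, 16:25-17:30.
Finn ∩ Noa ∩ Jun ∩ Yosef: 09:05-10:10, 10:45-11:00, 14:50-15:35, 16:25-17:30.
Finn ∩ Noa ∩ Jun ∩ Yosef ∩ Vera: 09:05-10:10, 14:50-15:35, 16:25-17:30.

09:05-10:10, 14:50-15:35, 16:25-17:30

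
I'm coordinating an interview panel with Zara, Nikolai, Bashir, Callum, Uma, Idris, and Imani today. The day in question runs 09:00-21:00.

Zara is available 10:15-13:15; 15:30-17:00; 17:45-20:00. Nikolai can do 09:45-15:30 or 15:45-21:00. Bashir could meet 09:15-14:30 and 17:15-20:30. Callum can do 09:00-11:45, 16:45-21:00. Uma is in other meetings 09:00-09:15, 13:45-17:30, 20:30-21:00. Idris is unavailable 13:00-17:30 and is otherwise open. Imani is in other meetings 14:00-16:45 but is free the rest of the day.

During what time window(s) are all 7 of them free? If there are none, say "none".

Zara free: 10:15-13:15, 15:30-17:00, 17:45-20:00.
Nikolai free: 09:45-15:30, 15:45-21:00.
Bashir free: 09:15-14:30, 17:15-20:30.
Callum free: 09:00-11:45, 16:45-21:00.
Uma free: 09:15-13:45, 17:30-20:30 (invert busy blocks within the working day).
Idris free: 09:00-13:00, 17:30-21:00 (invert busy blocks within the working day).
Imani free: 09:00-14:00, 16:45-21:00 (invert busy blocks within the working day).
Zara ∩ Nikolai: 10:15-13:15, 15:45-17:00, 17:45-20:00.
Zara ∩ Nikolai ∩ Bashir: 10:15-13:15, 17:45-20:00.
Zara ∩ Nikolai ∩ Bashir ∩ Callum: 10:15-11:45, 17:45-20:00.
Zara ∩ Nikolai ∩ Bashir ∩ Callum ∩ Uma: 10:15-11:45, 17:45-20:00.
Zara ∩ Nikolai ∩ Bashir ∩ Callum ∩ Uma ∩ Idris: 10:15-11:45, 17:45-20:00.
Zara ∩ Nikolai ∩ Bashir ∩ Callum ∩ Uma ∩ Idris ∩ Imani: 10:15-11:45, 17:45-20:00.

10:15-11:45, 17:45-20:00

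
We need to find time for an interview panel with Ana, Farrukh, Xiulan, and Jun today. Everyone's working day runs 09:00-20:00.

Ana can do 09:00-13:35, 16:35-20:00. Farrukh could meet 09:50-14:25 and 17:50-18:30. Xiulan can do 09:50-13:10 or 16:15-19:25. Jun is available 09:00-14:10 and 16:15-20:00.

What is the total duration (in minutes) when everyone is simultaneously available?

240

Ana ∩ Farrukh: 09:50-13:35, 17:50-18:30.
Ana ∩ Farrukh ∩ Xiulan: 09:50-13:10, 17:50-18:30.
Ana ∩ Farrukh ∩ Xiulan ∩ Jun: 09:50-13:10, 17:50-18:30.
Those are the intersection windows.
Summing the common windows: 200 + 40 = 240 minutes.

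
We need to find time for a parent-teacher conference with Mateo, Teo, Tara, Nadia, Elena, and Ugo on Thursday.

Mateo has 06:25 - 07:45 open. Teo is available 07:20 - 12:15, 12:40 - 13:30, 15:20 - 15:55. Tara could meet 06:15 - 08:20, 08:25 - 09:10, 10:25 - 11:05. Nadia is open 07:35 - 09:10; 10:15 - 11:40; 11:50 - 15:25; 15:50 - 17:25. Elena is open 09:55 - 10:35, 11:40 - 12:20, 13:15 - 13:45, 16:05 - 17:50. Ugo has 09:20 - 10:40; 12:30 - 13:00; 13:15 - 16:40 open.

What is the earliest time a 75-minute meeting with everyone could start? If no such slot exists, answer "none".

Mateo ∩ Teo: 07:20-07:45.
Mateo ∩ Teo ∩ Tara: 07:20-07:45.
Mateo ∩ Teo ∩ Tara ∩ Nadia: 07:35-07:45.
Mateo ∩ Teo ∩ Tara ∩ Nadia ∩ Elena: ∅.
Mateo ∩ Teo ∩ Tara ∩ Nadia ∩ Elena ∩ Ugo: ∅.
There is no time when everyone is free.
No common window is at least 75 minutes long.

none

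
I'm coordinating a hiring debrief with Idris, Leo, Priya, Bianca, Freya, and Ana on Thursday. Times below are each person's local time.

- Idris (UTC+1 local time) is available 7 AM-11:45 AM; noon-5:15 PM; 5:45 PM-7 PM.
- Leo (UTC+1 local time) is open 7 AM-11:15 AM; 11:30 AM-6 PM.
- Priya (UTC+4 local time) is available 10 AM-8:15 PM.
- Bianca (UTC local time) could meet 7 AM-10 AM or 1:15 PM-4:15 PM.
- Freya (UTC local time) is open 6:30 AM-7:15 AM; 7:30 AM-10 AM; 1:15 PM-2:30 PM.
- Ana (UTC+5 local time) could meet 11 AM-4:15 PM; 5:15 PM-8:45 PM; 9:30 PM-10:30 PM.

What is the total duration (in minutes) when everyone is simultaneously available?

Idris in UTC: 06:00-10:45, 11:00-16:15, 16:45-18:00 (subtract 1h to convert from UTC+1).
Leo in UTC: 06:00-10:15, 10:30-17:00 (subtract 1h to convert from UTC+1).
Priya in UTC: 06:00-16:15 (subtract 4h to convert from UTC+4).
Bianca in UTC: 07:00-10:00, 13:15-16:15.
Freya in UTC: 06:30-07:15, 07:30-10:00, 13:15-14:30.
Ana in UTC: 06:00-11:15, 12:15-15:45, 16:30-17:30 (subtract 5h to convert from UTC+5).
Idris ∩ Leo: 06:00-10:15, 10:30-10:45, 11:00-16:15, 16:45-17:00.
Idris ∩ Leo ∩ Priya: 06:00-10:15, 10:30-10:45, 11:00-16:15.
Idris ∩ Leo ∩ Priya ∩ Bianca: 07:00-10:00, 13:15-16:15.
Idris ∩ Leo ∩ Priya ∩ Bianca ∩ Freya: 07:00-07:15, 07:30-10:00, 13:15-14:30.
Idris ∩ Leo ∩ Priya ∩ Bianca ∩ Freya ∩ Ana: 07:00-07:15, 07:30-10:00, 13:15-14:30.
Summing the common windows: 15 + 150 + 75 = 240 minutes.

240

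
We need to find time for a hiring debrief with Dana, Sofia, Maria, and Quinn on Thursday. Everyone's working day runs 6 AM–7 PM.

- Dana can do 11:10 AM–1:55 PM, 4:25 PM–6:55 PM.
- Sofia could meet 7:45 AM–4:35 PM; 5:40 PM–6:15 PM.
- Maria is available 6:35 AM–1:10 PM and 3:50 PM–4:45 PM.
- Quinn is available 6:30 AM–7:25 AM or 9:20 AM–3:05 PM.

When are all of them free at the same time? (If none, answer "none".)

11:10-13:10

Dana ∩ Sofia: 11:10-13:55, 16:25-16:35, 17:40-18:15.
Dana ∩ Sofia ∩ Maria: 11:10-13:10, 16:25-16:35.
Dana ∩ Sofia ∩ Maria ∩ Quinn: 11:10-13:10.
Those are the intersection windows.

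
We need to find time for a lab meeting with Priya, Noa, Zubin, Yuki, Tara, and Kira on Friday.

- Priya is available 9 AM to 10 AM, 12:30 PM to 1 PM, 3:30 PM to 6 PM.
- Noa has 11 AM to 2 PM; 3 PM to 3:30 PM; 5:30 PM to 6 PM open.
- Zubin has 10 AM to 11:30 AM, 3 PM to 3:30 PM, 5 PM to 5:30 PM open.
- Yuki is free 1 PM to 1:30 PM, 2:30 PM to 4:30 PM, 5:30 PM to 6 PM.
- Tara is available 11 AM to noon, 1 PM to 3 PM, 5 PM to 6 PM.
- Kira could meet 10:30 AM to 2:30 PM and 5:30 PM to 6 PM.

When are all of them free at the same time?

none

Priya ∩ Noa: 12:30-13:00, 17:30-18:00.
Priya ∩ Noa ∩ Zubin: ∅.
Priya ∩ Noa ∩ Zubin ∩ Yuki: ∅.
Priya ∩ Noa ∩ Zubin ∩ Yuki ∩ Tara: ∅.
Priya ∩ Noa ∩ Zubin ∩ Yuki ∩ Tara ∩ Kira: ∅.
There is no time when everyone is free.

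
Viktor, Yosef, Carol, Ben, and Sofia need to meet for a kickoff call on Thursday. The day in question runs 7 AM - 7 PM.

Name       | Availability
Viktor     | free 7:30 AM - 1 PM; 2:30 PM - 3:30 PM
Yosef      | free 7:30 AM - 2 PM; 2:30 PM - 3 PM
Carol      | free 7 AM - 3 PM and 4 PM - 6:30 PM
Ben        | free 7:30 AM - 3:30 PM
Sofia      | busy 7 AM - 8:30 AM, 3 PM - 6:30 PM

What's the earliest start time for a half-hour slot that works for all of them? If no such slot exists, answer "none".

Viktor free: 07:30-13:00, 14:30-15:30.
Yosef free: 07:30-14:00, 14:30-15:00.
Carol free: 07:00-15:00, 16:00-18:30.
Ben free: 07:30-15:30.
Sofia free: 08:30-15:00, 18:30-19:00 (invert busy blocks within the working day).
Viktor ∩ Yosef: 07:30-13:00, 14:30-15:00.
Viktor ∩ Yosef ∩ Carol: 07:30-13:00, 14:30-15:00.
Viktor ∩ Yosef ∩ Carol ∩ Ben: 07:30-13:00, 14:30-15:00.
Viktor ∩ Yosef ∩ Carol ∩ Ben ∩ Sofia: 08:30-13:00, 14:30-15:00.
The first common window of at least 30 minutes is 08:30-13:00, so the earliest start is 08:30.

08:30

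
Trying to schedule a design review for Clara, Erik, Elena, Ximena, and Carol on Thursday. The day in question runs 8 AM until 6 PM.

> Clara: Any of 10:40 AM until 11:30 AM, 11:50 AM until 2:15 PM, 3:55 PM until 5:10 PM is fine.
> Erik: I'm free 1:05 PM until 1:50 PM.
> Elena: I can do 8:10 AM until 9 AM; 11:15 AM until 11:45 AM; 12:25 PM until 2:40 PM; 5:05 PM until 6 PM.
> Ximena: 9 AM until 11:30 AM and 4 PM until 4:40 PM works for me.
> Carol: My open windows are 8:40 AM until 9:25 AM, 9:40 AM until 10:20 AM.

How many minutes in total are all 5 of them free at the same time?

Clara ∩ Erik: 13:05-13:50.
Clara ∩ Erik ∩ Elena: 13:05-13:50.
Clara ∩ Erik ∩ Elena ∩ Ximena: ∅.
Clara ∩ Erik ∩ Elena ∩ Ximena ∩ Carol: ∅.
There is no time when everyone is free.
There is no common window, so the total is 0 minutes.

0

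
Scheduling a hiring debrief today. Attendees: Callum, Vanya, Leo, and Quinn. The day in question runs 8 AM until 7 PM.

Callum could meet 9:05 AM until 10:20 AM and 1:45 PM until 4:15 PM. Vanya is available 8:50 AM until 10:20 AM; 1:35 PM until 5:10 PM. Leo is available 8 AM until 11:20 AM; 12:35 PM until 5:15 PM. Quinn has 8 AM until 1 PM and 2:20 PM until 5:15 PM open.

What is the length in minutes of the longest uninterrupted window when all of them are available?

Callum ∩ Vanya: 09:05-10:20, 13:45-16:15.
Callum ∩ Vanya ∩ Leo: 09:05-10:20, 13:45-16:15.
Callum ∩ Vanya ∩ Leo ∩ Quinn: 09:05-10:20, 14:20-16:15.
The longest is 14:20-16:15 at 115 minutes.

115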